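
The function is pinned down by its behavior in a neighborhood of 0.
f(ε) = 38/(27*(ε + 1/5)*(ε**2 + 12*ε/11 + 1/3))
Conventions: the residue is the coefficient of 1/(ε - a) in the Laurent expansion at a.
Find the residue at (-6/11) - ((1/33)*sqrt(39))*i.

The residue is (-5225/1152) - ((19855/14976)*sqrt(39))*i.

The factor ε**2 + 12*ε/11 + 1/3 splits as (ε - a)(ε - a') with a = (-6/11) - ((1/33)*sqrt(39))*i, a' = (-6/11) + ((1/33)*sqrt(39))*i. At the order-1 pole a set g(ε) = (ε - a)*f(ε) = [38/(27*(ε + 1/5))] / (ε - a').
Simple pole: residue = g(a) at a = (-6/11) - ((1/33)*sqrt(39))*i, which is (-5225/1152) - ((19855/14976)*sqrt(39))*i.


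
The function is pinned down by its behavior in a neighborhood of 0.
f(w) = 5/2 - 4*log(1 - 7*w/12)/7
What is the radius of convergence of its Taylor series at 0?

The radius of convergence is 12/7.

Branch term (-4/7)*log(1 - w/(12/7)): its argument vanishes at w = 12/7, a logarithmic branch point, modulus 12/7.
The radius of convergence is the smallest modulus among the singular points: 12/7.


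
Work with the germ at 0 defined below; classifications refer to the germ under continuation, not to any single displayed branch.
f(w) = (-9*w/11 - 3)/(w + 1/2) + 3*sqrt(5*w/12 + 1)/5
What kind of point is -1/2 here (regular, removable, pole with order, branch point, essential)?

The denominator factor w + 1/2 vanishes at -1/2 and appears to the power 1; the numerator there equals -57/22, nonzero, and no other factor vanishes.
The branch terms are analytic at this point.
Hence a pole whose order is the multiplicity, 1.

The point is a pole of order 1.


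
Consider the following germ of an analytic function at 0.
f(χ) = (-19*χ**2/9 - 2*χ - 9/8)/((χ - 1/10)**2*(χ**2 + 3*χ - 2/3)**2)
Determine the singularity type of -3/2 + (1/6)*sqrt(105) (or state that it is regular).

The denominator factor χ**2 + 3*χ - 2/3 vanishes at -3/2 + (1/6)*sqrt(105) and appears to the power 2; the numerator there equals -1951/216 + (13/18)*sqrt(105), nonzero, and no other factor vanishes.
Hence a pole whose order is the multiplicity, 2.

The point is a pole of order 2.


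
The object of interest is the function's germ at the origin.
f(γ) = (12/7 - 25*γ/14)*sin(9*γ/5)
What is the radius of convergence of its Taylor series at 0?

The factor sin(9*γ/5) is entire and contributes no finite singular point.
The polynomial part has no poles.
No finite singular points: the Taylor series at 0 converges everywhere.

The radius of convergence is infinite.


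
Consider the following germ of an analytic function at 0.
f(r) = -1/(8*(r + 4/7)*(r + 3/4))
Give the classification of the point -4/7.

The denominator factor r + 4/7 vanishes at -4/7 and appears to the power 1; the numerator there equals -1/8, nonzero, and no other factor vanishes.
Hence a pole whose order is the multiplicity, 1.

The point is a pole of order 1.


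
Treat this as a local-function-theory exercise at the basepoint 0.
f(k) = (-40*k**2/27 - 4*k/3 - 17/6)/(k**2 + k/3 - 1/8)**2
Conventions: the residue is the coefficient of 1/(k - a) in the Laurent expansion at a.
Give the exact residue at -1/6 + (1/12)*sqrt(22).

The residue is (262/121)*sqrt(22).

The factor k**2 + k/3 - 1/8 splits as (k - a)(k - a') with a = -1/6 + (1/12)*sqrt(22), a' = -1/6 - (1/12)*sqrt(22). At the order-2 pole a set g(k) = (k - a)^2*f(k) = [-40*k**2/27 - 4*k/3 - 17/6] / (k - a')^2.
Order-2 pole: residue = g'(a); g'(-1/6 + (1/12)*sqrt(22)) = (262/121)*sqrt(22), so the residue is (262/121)*sqrt(22).


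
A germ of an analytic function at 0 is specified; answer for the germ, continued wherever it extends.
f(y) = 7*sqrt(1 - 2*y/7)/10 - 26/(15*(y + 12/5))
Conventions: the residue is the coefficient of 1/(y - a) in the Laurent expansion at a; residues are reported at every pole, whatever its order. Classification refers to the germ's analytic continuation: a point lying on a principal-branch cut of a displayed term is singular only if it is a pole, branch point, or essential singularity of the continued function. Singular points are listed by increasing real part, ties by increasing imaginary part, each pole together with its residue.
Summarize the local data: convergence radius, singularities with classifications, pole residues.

Denominator factor (y + 12/5): pole of order 1 at -12/5, modulus 12/5.
Branch term (7/10)*sqrt(1 - y/(7/2)): its argument vanishes at y = 7/2, a square-root branch point, modulus 7/2.
The radius of convergence is the smallest modulus among the singular points: 12/5.
The branch term is analytic at -12/5 and contributes nothing to the residue; only the rational part matters.
At the order-1 pole -12/5 set g(y) = (y - (-12/5))*(rational part) = -26/15.
Simple pole: residue = g(a) at a = -12/5, which is -26/15.
List the singular points by increasing real part (a conjugate pair: the negative imaginary part first).

Radius of convergence at 0: 12/5.
At -12/5: a pole of order 1; residue -26/15.
At 7/2: an algebraic (square-root) branch point.


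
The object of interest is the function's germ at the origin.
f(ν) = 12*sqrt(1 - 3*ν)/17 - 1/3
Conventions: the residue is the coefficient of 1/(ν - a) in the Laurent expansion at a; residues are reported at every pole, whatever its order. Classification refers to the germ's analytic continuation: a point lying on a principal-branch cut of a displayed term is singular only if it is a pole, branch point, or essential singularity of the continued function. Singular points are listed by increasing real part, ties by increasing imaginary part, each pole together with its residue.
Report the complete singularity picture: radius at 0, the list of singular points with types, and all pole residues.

Branch term (12/17)*sqrt(1 - ν/(1/3)): its argument vanishes at ν = 1/3, a square-root branch point, modulus 1/3.
The radius of convergence is the smallest modulus among the singular points: 1/3.

Radius of convergence at 0: 1/3.
At 1/3: an algebraic (square-root) branch point.


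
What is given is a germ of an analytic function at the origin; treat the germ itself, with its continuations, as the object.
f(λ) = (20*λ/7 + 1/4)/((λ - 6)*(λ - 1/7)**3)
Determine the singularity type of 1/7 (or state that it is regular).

The point is a pole of order 3.

The denominator factor λ - 1/7 vanishes at 1/7 and appears to the power 3; the numerator there equals 129/196, nonzero, and no other factor vanishes.
Hence a pole whose order is the multiplicity, 3.


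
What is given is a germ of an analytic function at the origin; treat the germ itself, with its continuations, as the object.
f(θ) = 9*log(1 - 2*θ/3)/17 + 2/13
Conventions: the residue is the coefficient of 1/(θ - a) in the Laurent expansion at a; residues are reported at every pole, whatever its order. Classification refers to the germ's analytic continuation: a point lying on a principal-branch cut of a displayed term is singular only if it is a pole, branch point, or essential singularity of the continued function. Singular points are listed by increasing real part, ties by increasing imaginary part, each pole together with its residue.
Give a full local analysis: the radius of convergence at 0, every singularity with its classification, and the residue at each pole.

Radius of convergence at 0: 3/2.
At 3/2: a logarithmic branch point.

Branch term (9/17)*log(1 - θ/(3/2)): its argument vanishes at θ = 3/2, a logarithmic branch point, modulus 3/2.
The radius of convergence is the smallest modulus among the singular points: 3/2.


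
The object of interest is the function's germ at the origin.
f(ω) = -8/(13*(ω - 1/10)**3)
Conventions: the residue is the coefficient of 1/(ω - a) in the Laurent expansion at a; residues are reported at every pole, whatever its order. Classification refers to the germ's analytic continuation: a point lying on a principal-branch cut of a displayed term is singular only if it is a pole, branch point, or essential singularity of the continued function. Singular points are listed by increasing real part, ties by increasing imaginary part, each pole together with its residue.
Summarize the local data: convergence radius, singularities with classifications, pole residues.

Denominator factor (ω - 1/10)^3: pole of order 3 at 1/10, modulus 1/10.
The radius of convergence is the smallest modulus among the singular points: 1/10.
At the order-3 pole 1/10 set g(ω) = (ω - (1/10))^3*f(ω) = -8/13.
Order-3 pole: residue = g''(a)/2; g''(1/10) = 0, so the residue is 0.

Radius of convergence at 0: 1/10.
At 1/10: a pole of order 3; residue 0.


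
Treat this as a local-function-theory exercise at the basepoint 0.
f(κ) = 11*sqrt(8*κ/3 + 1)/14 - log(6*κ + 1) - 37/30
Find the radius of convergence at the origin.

The radius of convergence is 1/6.

Branch term (-1)*log(1 - κ/(-1/6)): its argument vanishes at κ = -1/6, a logarithmic branch point, modulus 1/6.
Branch term (11/14)*sqrt(1 - κ/(-3/8)): its argument vanishes at κ = -3/8, a square-root branch point, modulus 3/8.
The radius of convergence is the smallest modulus among the singular points: 1/6.


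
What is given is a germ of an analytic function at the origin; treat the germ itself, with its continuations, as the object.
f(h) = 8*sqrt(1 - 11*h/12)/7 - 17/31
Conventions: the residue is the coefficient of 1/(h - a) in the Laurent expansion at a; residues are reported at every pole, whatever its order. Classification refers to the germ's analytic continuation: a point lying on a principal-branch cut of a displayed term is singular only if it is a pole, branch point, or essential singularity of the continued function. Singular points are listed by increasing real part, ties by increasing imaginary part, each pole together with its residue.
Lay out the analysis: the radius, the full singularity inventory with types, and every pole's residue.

Radius of convergence at 0: 12/11.
At 12/11: an algebraic (square-root) branch point.

Branch term (8/7)*sqrt(1 - h/(12/11)): its argument vanishes at h = 12/11, a square-root branch point, modulus 12/11.
The radius of convergence is the smallest modulus among the singular points: 12/11.


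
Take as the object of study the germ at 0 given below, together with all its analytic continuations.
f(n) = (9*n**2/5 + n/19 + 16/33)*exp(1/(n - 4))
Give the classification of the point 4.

The point is an essential singularity.

The exponent 1/(n - (4)) has a pole at 4, so exp(1/(n - (4))) takes every nonzero value near it: an essential singularity (not a pole of any order).


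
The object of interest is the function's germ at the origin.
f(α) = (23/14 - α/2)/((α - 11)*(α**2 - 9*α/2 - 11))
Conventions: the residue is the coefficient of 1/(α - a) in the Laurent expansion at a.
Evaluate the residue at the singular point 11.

At the order-1 pole 11 set g(α) = (α - (11))*f(α) = (23/14 - α/2)/(α**2 - 9*α/2 - 11).
Simple pole: residue = g(a) at a = 11, which is -54/847.

The residue is -54/847.


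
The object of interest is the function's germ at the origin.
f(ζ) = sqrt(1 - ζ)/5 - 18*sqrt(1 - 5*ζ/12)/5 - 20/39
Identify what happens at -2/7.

There is no denominator, hence no pole anywhere.
Branch term sqrt(1 - ζ/(1)): argument at -2/7 is 9/7, nonzero, so -2/7 is not its branch point (a point on a principal cut is still regular for the continued germ).
Branch term sqrt(1 - ζ/(12/5)): argument at -2/7 is 47/42, nonzero, so -2/7 is not its branch point (a point on a principal cut is still regular for the continued germ).
So the germ continues analytically to -2/7.

The point is a regular point.


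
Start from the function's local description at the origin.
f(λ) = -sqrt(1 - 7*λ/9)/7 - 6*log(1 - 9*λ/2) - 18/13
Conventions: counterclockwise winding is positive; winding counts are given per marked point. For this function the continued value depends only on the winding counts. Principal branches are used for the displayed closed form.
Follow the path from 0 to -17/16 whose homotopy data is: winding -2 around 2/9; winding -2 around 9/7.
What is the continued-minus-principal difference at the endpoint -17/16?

The rational part is single-valued and drops out of the difference; each branch term changes only by its own monodromy.
(-1/7)*sqrt(1 - λ/(9/7)): winding -2 is even, the square root returns to the same sheet, contribution 0.
(-6)*log(1 - λ/(2/9)): each positive loop around 2/9 adds 2*pi*i to the log, so winding -2 contributes (-6)*(-2)*2*pi*i = (24)*pi*i.
Summing the contributions at λ = -17/16 gives (24)*pi*i.

Continued minus principal equals (24)*pi*i.


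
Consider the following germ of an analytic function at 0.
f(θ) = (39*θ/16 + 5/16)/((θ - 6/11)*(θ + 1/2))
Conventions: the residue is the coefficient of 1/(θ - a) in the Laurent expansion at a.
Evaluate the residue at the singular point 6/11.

The residue is 289/184.

At the order-1 pole 6/11 set g(θ) = (θ - (6/11))*f(θ) = (39*θ/16 + 5/16)/(θ + 1/2).
Simple pole: residue = g(a) at a = 6/11, which is 289/184.


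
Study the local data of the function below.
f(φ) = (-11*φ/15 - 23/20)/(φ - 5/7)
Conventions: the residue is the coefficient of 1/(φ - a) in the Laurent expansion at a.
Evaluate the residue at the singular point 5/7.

The residue is -703/420.

At the order-1 pole 5/7 set g(φ) = (φ - (5/7))*f(φ) = -11*φ/15 - 23/20.
Simple pole: residue = g(a) at a = 5/7, which is -703/420.


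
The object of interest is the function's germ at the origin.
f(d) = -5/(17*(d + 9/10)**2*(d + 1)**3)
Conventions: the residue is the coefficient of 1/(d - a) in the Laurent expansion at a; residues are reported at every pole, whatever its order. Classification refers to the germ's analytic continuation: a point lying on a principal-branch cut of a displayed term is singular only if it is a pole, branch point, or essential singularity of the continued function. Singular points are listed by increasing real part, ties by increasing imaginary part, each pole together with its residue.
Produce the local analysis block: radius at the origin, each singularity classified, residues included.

Radius of convergence at 0: 9/10.
At -1: a pole of order 3; residue -150000/17.
At -9/10: a pole of order 2; residue 150000/17.

Denominator factor (d + 1)^3: pole of order 3 at -1, modulus 1.
Denominator factor (d + 9/10)^2: pole of order 2 at -9/10, modulus 9/10.
The radius of convergence is the smallest modulus among the singular points: 9/10.
At the order-3 pole -1 set g(d) = (d - (-1))^3*f(d) = -5/(17*(d + 9/10)**2).
Order-3 pole: residue = g''(a)/2; g''(-1) = -300000/17, so the residue is -150000/17.
At the order-2 pole -9/10 set g(d) = (d - (-9/10))^2*f(d) = -5/(17*(d + 1)**3).
Order-2 pole: residue = g'(a); g'(-9/10) = 150000/17, so the residue is 150000/17.
List the singular points by increasing real part (a conjugate pair: the negative imaginary part first).


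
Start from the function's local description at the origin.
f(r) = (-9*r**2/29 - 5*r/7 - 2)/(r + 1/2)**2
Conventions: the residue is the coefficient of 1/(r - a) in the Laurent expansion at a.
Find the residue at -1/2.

The residue is -82/203.

At the order-2 pole -1/2 set g(r) = (r - (-1/2))^2*f(r) = -9*r**2/29 - 5*r/7 - 2.
Order-2 pole: residue = g'(a); g'(-1/2) = -82/203, so the residue is -82/203.


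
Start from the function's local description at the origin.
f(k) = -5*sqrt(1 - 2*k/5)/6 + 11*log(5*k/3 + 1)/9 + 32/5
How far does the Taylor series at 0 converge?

The radius of convergence is 3/5.

Branch term (-5/6)*sqrt(1 - k/(5/2)): its argument vanishes at k = 5/2, a square-root branch point, modulus 5/2.
Branch term (11/9)*log(1 - k/(-3/5)): its argument vanishes at k = -3/5, a logarithmic branch point, modulus 3/5.
The radius of convergence is the smallest modulus among the singular points: 3/5.


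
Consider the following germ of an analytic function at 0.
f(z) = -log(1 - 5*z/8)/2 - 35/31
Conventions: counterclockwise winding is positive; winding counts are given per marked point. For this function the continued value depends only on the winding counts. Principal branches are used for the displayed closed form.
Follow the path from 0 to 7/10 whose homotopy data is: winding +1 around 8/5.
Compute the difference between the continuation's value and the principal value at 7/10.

The rational part is single-valued and drops out of the difference; each branch term changes only by its own monodromy.
(-1/2)*log(1 - z/(8/5)): each positive loop around 8/5 adds 2*pi*i to the log, so winding +1 contributes (-1/2)*(1)*2*pi*i = -pi*i.
Summing the contributions at z = 7/10 gives -pi*i.

Continued minus principal equals -pi*i.


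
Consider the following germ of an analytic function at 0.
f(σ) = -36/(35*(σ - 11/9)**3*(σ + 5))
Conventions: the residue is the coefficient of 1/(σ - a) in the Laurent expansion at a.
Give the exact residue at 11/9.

The residue is -6561/1536640.

At the order-3 pole 11/9 set g(σ) = (σ - (11/9))^3*f(σ) = -36/(35*(σ + 5)).
Order-3 pole: residue = g''(a)/2; g''(11/9) = -6561/768320, so the residue is -6561/1536640.


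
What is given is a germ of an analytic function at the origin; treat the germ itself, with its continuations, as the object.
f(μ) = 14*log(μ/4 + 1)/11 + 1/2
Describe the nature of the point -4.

The term (14/11)*log(1 - μ/(-4)) has argument 1 - -4/(-4) = 0 at -4: a logarithmic (infinitely-sheeted) branch point; the remaining terms are analytic or single-valued there.

The point is a logarithmic branch point.


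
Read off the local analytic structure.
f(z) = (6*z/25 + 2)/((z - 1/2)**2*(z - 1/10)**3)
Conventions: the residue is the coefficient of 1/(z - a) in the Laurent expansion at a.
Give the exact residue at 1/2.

At the order-2 pole 1/2 set g(z) = (z - (1/2))^2*f(z) = (6*z/25 + 2)/(z - 1/10)**3.
Order-2 pole: residue = g'(a); g'(1/2) = -3915/16, so the residue is -3915/16.

The residue is -3915/16.


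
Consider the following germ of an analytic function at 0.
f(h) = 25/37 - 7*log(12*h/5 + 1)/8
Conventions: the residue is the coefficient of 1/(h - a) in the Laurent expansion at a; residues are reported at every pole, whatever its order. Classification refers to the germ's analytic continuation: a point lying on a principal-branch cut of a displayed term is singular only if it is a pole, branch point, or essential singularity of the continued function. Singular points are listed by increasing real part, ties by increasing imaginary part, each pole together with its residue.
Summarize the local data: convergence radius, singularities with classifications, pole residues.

Radius of convergence at 0: 5/12.
At -5/12: a logarithmic branch point.

Branch term (-7/8)*log(1 - h/(-5/12)): its argument vanishes at h = -5/12, a logarithmic branch point, modulus 5/12.
The radius of convergence is the smallest modulus among the singular points: 5/12.


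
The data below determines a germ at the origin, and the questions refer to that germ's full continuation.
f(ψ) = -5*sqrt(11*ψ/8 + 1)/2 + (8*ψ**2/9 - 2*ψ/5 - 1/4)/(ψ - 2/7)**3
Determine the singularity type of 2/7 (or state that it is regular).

The denominator factor ψ - 2/7 vanishes at 2/7 and appears to the power 3; the numerator there equals -2573/8820, nonzero, and no other factor vanishes.
The branch terms are analytic at this point.
Hence a pole whose order is the multiplicity, 3.

The point is a pole of order 3.


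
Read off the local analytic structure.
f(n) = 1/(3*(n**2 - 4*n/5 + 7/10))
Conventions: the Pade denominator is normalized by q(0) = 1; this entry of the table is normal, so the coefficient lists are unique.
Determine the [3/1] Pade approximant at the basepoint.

The Pade approximant has numerator coefficients [10/21, 25/532, -250/399, -625/798]; denominator coefficients [1, -1111/1064].

Taylor coefficients needed (expand at 0): a_0 = 10/21, a_1 = 80/147, a_2 = -20/343, a_3 = -6080/7203, a_4 = -44440/50421.
Write the denominator as Q(n) = 1 + q1*n. Requiring Q*f - P = O(n^5) with deg P <= 3 kills the coefficients of n^4..n^4 in Q*f:
  n^4: a_4 + q1*a_3 = 0, i.e. -44440/50421 + (-6080/7203)*q1 = 0.
Solving this linear system: q1 = -1111/1064.
The numerator is Q*f truncated at degree 3: P0 = a_0 = 10/21; P1 = a_1 + q1*a_0 = 25/532; P2 = a_2 + q1*a_1 = -250/399; P3 = a_3 + q1*a_2 = -625/798.


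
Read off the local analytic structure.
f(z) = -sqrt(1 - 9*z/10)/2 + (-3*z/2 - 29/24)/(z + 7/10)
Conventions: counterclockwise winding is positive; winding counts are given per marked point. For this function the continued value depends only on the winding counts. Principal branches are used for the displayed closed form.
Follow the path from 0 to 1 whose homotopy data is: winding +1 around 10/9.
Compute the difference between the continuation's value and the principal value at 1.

The rational part is single-valued and drops out of the difference; each branch term changes only by its own monodromy.
(-1/2)*sqrt(1 - z/(10/9)): winding +1 is odd, the square root flips sign, contributing -2*(-1/2)*sqrt(1 - (1)/(10/9)) = -2*(-1/2)*sqrt(1/10) = (1/10)*sqrt(10).
Summing the contributions at z = 1 gives (1/10)*sqrt(10).

Continued minus principal equals (1/10)*sqrt(10).


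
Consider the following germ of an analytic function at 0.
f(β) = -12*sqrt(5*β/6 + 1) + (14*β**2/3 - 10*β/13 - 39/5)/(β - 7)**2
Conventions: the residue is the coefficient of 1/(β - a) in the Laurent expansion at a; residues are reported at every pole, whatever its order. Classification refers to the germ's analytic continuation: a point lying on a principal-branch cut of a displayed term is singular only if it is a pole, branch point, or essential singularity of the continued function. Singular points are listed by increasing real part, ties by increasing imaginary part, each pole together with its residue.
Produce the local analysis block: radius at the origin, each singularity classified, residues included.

Denominator factor (β - 7)^2: pole of order 2 at 7, modulus 7.
Branch term (-12)*sqrt(1 - β/(-6/5)): its argument vanishes at β = -6/5, a square-root branch point, modulus 6/5.
The radius of convergence is the smallest modulus among the singular points: 6/5.
The branch term is analytic at 7 and contributes nothing to the residue; only the rational part matters.
At the order-2 pole 7 set g(β) = (β - (7))^2*(rational part) = 14*β**2/3 - 10*β/13 - 39/5.
Order-2 pole: residue = g'(a); g'(7) = 2518/39, so the residue is 2518/39.
List the singular points by increasing real part (a conjugate pair: the negative imaginary part first).

Radius of convergence at 0: 6/5.
At -6/5: an algebraic (square-root) branch point.
At 7: a pole of order 2; residue 2518/39.


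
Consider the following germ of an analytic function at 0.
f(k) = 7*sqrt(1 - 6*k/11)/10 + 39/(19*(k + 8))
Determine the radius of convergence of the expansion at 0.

Denominator factor (k + 8): pole of order 1 at -8, modulus 8.
Branch term (7/10)*sqrt(1 - k/(11/6)): its argument vanishes at k = 11/6, a square-root branch point, modulus 11/6.
The radius of convergence is the smallest modulus among the singular points: 11/6.

The radius of convergence is 11/6.


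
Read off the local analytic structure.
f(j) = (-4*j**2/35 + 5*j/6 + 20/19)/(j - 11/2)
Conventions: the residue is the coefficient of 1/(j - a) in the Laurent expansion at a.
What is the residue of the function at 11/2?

At the order-1 pole 11/2 set g(j) = (j - (11/2))*f(j) = -4*j**2/35 + 5*j/6 + 20/19.
Simple pole: residue = g(a) at a = 11/2, which is 17387/7980.

The residue is 17387/7980.


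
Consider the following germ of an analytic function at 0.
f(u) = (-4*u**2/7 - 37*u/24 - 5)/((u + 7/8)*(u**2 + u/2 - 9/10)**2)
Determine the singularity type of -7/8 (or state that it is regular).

The point is a pole of order 1.

The denominator factor u + 7/8 vanishes at -7/8 and appears to the power 1; the numerator there equals -785/192, nonzero, and no other factor vanishes.
Hence a pole whose order is the multiplicity, 1.


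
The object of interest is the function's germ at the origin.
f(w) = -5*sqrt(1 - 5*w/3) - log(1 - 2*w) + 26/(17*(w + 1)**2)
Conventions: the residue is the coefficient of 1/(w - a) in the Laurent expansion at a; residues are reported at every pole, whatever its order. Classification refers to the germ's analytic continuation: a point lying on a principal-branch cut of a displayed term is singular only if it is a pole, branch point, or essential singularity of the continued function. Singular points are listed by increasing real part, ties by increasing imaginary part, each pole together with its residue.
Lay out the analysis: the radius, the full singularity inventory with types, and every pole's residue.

Radius of convergence at 0: 1/2.
At -1: a pole of order 2; residue 0.
At 1/2: a logarithmic branch point.
At 3/5: an algebraic (square-root) branch point.

Denominator factor (w + 1)^2: pole of order 2 at -1, modulus 1.
Branch term (-1)*log(1 - w/(1/2)): its argument vanishes at w = 1/2, a logarithmic branch point, modulus 1/2.
Branch term (-5)*sqrt(1 - w/(3/5)): its argument vanishes at w = 3/5, a square-root branch point, modulus 3/5.
The radius of convergence is the smallest modulus among the singular points: 1/2.
The branch terms are analytic at -1 and contribute nothing to the residue; only the rational part matters.
At the order-2 pole -1 set g(w) = (w - (-1))^2*(rational part) = 26/17.
Order-2 pole: residue = g'(a); g'(-1) = 0, so the residue is 0.
List the singular points by increasing real part (a conjugate pair: the negative imaginary part first).


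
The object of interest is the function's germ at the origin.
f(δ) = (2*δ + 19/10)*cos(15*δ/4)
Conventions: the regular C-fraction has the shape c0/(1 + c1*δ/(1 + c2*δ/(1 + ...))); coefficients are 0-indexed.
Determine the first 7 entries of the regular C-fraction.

The regular C-fraction coefficients are [19/10, -20/19, 18805/2432, -855/128, -2850/3761, -21070/71459, 39189089/25621120].

Taylor coefficients (expand at 0): a_0 = 19/10, a_1 = 2, a_2 = -855/64, a_3 = -225/16, a_4 = 64125/4096, a_5 = 16875/1024, a_6 = -961875/131072.
c0 = a_0 = 19/10. Peel one level at a time: if S = 1 + c*δ/S' with S'(0) = 1, then c is the δ-coefficient of S and S' = c*δ/(S - 1).
S_1 = c0/f = 1 + (-20/19)*δ + (94025/11552)*δ^2 + ...; c1 = -20/19.
S_2 = c1*δ/(S_1 - 1) = 1 + (18805/2432)*δ + (846225/16384)*δ^2 + ...; c2 = 18805/2432.
S_3 = c2*δ/(S_2 - 1) = 1 + (-855/128)*δ + (-1218375/240704)*δ^2 + ...; c3 = -855/128.
S_4 = c3*δ/(S_3 - 1) = 1 + (-2850/3761)*δ + (-3160500/14145121)*δ^2 + ...; c4 = -2850/3761.
S_5 = c4*δ/(S_4 - 1) = 1 + (-21070/71459)*δ + (39189089/86894144)*δ^2 + ...; c5 = -21070/71459.
S_6 = c5*δ/(S_5 - 1) = 1 + (39189089/25621120)*δ + ...; c6 = 39189089/25621120.


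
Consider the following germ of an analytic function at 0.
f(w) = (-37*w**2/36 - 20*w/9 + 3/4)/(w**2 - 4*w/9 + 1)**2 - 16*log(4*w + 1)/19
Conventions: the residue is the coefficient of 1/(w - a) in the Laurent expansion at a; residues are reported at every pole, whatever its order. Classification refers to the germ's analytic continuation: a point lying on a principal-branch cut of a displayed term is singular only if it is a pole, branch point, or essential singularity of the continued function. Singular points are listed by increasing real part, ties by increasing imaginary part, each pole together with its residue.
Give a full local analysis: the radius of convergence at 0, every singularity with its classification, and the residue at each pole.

Radius of convergence at 0: 1/4.
At -1/4: a logarithmic branch point.
At (2/9) - ((1/9)*sqrt(77))*i: a pole of order 2; residue -((1125/47432)*sqrt(77))*i.
At (2/9) + ((1/9)*sqrt(77))*i: a pole of order 2; residue ((1125/47432)*sqrt(77))*i.


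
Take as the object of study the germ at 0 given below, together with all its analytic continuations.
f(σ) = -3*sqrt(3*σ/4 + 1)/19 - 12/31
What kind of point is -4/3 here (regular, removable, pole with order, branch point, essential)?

The term (-3/19)*sqrt(1 - σ/(-4/3)) has argument 1 - -4/3/(-4/3) = 0 at -4/3: a square-root (algebraic, two-sheeted) branch point; the remaining terms are analytic or single-valued there.

The point is an algebraic (square-root) branch point.


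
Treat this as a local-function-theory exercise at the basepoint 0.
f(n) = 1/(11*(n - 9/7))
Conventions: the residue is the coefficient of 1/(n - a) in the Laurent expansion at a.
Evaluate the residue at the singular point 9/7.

At the order-1 pole 9/7 set g(n) = (n - (9/7))*f(n) = 1/11.
Simple pole: residue = g(a) at a = 9/7, which is 1/11.

The residue is 1/11.


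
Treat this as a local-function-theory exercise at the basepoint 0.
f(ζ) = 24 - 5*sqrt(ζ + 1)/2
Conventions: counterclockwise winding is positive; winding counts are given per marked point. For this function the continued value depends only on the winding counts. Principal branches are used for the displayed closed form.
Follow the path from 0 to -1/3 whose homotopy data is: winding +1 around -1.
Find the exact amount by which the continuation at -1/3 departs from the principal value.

The rational part is single-valued and drops out of the difference; each branch term changes only by its own monodromy.
(-5/2)*sqrt(1 - ζ/(-1)): winding +1 is odd, the square root flips sign, contributing -2*(-5/2)*sqrt(1 - (-1/3)/(-1)) = -2*(-5/2)*sqrt(2/3) = (5/3)*sqrt(6).
Summing the contributions at ζ = -1/3 gives (5/3)*sqrt(6).

Continued minus principal equals (5/3)*sqrt(6).


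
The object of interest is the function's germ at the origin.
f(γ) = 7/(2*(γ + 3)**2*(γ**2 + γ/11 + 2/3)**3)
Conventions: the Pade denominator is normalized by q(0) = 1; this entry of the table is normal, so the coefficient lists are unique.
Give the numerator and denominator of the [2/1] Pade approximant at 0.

The Pade approximant has numerator coefficients [21/16, 1007629/2899776, -1312340981/191385216]; denominator coefficients [1, 728845/543708].

Taylor coefficients needed (expand at 0): a_0 = 21/16, a_1 = -497/352, a_2 = -9611/1936, a_3 = 5101915/766656.
Write the denominator as Q(γ) = 1 + q1*γ. Requiring Q*f - P = O(γ^4) with deg P <= 2 kills the coefficients of γ^3..γ^3 in Q*f:
  γ^3: a_3 + q1*a_2 = 0, i.e. 5101915/766656 + (-9611/1936)*q1 = 0.
Solving this linear system: q1 = 728845/543708.
The numerator is Q*f truncated at degree 2: P0 = a_0 = 21/16; P1 = a_1 + q1*a_0 = 1007629/2899776; P2 = a_2 + q1*a_1 = -1312340981/191385216.


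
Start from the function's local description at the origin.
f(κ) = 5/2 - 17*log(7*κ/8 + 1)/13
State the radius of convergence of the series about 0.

Branch term (-17/13)*log(1 - κ/(-8/7)): its argument vanishes at κ = -8/7, a logarithmic branch point, modulus 8/7.
The radius of convergence is the smallest modulus among the singular points: 8/7.

The radius of convergence is 8/7.


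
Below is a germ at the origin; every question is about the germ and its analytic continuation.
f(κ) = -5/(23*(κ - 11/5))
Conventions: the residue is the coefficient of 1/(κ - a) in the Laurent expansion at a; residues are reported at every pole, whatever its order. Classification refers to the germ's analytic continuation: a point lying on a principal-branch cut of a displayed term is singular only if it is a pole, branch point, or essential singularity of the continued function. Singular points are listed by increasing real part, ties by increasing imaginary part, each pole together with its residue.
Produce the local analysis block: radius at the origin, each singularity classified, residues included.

Denominator factor (κ - 11/5): pole of order 1 at 11/5, modulus 11/5.
The radius of convergence is the smallest modulus among the singular points: 11/5.
At the order-1 pole 11/5 set g(κ) = (κ - (11/5))*f(κ) = -5/23.
Simple pole: residue = g(a) at a = 11/5, which is -5/23.

Radius of convergence at 0: 11/5.
At 11/5: a pole of order 1; residue -5/23.


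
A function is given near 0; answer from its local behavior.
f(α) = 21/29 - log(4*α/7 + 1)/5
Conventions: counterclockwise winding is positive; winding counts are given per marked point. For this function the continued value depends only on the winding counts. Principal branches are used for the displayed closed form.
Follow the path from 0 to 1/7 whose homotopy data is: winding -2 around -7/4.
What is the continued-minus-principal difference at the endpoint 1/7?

Continued minus principal equals (4/5)*pi*i.

The rational part is single-valued and drops out of the difference; each branch term changes only by its own monodromy.
(-1/5)*log(1 - α/(-7/4)): each positive loop around -7/4 adds 2*pi*i to the log, so winding -2 contributes (-1/5)*(-2)*2*pi*i = (4/5)*pi*i.
Summing the contributions at α = 1/7 gives (4/5)*pi*i.


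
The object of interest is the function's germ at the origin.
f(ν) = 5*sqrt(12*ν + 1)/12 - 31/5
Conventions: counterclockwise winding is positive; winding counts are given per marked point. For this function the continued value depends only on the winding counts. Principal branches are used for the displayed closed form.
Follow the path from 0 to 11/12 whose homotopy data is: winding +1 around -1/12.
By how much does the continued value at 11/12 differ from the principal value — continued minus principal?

Continued minus principal equals -(5/3)*sqrt(3).

The rational part is single-valued and drops out of the difference; each branch term changes only by its own monodromy.
(5/12)*sqrt(1 - ν/(-1/12)): winding +1 is odd, the square root flips sign, contributing -2*(5/12)*sqrt(1 - (11/12)/(-1/12)) = -2*(5/12)*sqrt(12) = -(5/3)*sqrt(3).
Summing the contributions at ν = 11/12 gives -(5/3)*sqrt(3).


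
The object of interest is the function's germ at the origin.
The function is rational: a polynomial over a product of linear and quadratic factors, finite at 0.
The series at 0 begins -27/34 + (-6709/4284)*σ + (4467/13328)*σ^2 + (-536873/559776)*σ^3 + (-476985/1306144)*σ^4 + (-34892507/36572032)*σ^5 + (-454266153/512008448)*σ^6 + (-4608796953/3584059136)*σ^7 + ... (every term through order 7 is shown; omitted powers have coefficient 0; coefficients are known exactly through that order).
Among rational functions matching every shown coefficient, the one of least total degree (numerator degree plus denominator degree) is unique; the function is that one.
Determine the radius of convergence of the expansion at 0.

The radius of convergence is -3/7 + (1/21)*sqrt(669).

No rational of total degree below 4 reproduces all 8 coefficients; solving the [2/2] Pade equations on them gives f(σ) = (-31*σ**2/12 + 38*σ/27 + 18/17)/(σ**2 + 6*σ/7 - 4/3), whose expansion matches every shown term.
Denominator factor (σ**2 + 6*σ/7 - 4/3): discriminant 892/147, real irrational roots -3/7 + (1/21)*sqrt(669) and -3/7 - (1/21)*sqrt(669); poles of order 1, moduli -3/7 + (1/21)*sqrt(669) and 3/7 + (1/21)*sqrt(669).
The radius of convergence is the smallest modulus among the singular points: -3/7 + (1/21)*sqrt(669).


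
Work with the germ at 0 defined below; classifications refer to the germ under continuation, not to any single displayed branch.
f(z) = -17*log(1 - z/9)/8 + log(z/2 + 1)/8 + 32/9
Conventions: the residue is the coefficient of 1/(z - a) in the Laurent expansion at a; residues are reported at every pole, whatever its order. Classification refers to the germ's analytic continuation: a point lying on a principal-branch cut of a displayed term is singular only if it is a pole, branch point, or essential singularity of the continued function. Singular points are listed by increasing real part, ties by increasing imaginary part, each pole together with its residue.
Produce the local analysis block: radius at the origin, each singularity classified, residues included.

Branch term (-17/8)*log(1 - z/(9)): its argument vanishes at z = 9, a logarithmic branch point, modulus 9.
Branch term (1/8)*log(1 - z/(-2)): its argument vanishes at z = -2, a logarithmic branch point, modulus 2.
The radius of convergence is the smallest modulus among the singular points: 2.
List the singular points by increasing real part (a conjugate pair: the negative imaginary part first).

Radius of convergence at 0: 2.
At -2: a logarithmic branch point.
At 9: a logarithmic branch point.


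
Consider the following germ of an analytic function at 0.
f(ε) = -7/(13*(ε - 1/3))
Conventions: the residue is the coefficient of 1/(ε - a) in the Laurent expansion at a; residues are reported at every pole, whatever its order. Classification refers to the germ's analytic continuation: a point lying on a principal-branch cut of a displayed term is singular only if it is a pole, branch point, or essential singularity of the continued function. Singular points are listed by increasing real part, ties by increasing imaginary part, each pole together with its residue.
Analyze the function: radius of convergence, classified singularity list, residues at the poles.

Radius of convergence at 0: 1/3.
At 1/3: a pole of order 1; residue -7/13.

Denominator factor (ε - 1/3): pole of order 1 at 1/3, modulus 1/3.
The radius of convergence is the smallest modulus among the singular points: 1/3.
At the order-1 pole 1/3 set g(ε) = (ε - (1/3))*f(ε) = -7/13.
Simple pole: residue = g(a) at a = 1/3, which is -7/13.


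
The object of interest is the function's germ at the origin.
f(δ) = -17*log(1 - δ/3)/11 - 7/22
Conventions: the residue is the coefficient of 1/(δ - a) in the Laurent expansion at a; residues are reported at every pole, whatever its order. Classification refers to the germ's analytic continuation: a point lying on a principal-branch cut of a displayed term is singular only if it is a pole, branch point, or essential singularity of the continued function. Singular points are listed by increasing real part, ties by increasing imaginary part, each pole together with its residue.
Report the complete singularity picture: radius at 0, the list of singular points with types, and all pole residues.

Radius of convergence at 0: 3.
At 3: a logarithmic branch point.

Branch term (-17/11)*log(1 - δ/(3)): its argument vanishes at δ = 3, a logarithmic branch point, modulus 3.
The radius of convergence is the smallest modulus among the singular points: 3.


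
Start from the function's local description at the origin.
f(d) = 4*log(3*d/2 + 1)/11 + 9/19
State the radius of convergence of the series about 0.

The radius of convergence is 2/3.

Branch term (4/11)*log(1 - d/(-2/3)): its argument vanishes at d = -2/3, a logarithmic branch point, modulus 2/3.
The radius of convergence is the smallest modulus among the singular points: 2/3.


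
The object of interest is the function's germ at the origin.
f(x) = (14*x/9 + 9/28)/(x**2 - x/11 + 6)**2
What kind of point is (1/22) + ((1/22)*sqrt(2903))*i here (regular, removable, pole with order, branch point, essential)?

The denominator factor x**2 - x/11 + 6 vanishes at (1/22) + ((1/22)*sqrt(2903))*i and appears to the power 2; the numerator there equals (1087/2772) + ((7/99)*sqrt(2903))*i, nonzero, and no other factor vanishes.
Hence a pole whose order is the multiplicity, 2.

The point is a pole of order 2.


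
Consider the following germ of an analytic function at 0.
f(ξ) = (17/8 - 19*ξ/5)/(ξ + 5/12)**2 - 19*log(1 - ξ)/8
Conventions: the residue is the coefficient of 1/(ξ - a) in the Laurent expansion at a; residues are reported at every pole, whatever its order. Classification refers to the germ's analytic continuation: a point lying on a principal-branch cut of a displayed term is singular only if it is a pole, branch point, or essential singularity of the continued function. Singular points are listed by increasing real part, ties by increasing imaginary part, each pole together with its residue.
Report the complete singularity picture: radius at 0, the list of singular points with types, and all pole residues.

Denominator factor (ξ + 5/12)^2: pole of order 2 at -5/12, modulus 5/12.
Branch term (-19/8)*log(1 - ξ/(1)): its argument vanishes at ξ = 1, a logarithmic branch point, modulus 1.
The radius of convergence is the smallest modulus among the singular points: 5/12.
The branch term is analytic at -5/12 and contributes nothing to the residue; only the rational part matters.
At the order-2 pole -5/12 set g(ξ) = (ξ - (-5/12))^2*(rational part) = 17/8 - 19*ξ/5.
Order-2 pole: residue = g'(a); g'(-5/12) = -19/5, so the residue is -19/5.
List the singular points by increasing real part (a conjugate pair: the negative imaginary part first).

Radius of convergence at 0: 5/12.
At -5/12: a pole of order 2; residue -19/5.
At 1: a logarithmic branch point.
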